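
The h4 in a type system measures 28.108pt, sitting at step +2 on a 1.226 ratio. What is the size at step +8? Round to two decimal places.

Moving from step +2 to step +8 is 6 steps up, so multiply by r⁶.
28.108 × 1.226⁶ = 28.108 × 3.39581 ≈ 95.449

95.45pt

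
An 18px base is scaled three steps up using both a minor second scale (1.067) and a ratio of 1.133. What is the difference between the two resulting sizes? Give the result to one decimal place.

Minor second: 18.0 × 1.067³ = 21.866px
At 1.133: 18.0 × 1.133³ = 26.180px
Difference: 26.180 − 21.866 = 4.314px

4.3px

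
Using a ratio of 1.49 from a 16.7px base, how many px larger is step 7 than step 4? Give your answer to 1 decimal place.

Step 4: 16.7 × 1.49⁴ = 82.312px
Step 7: 16.7 × 1.49⁷ = 272.283px
Difference: 272.283 − 82.312 = 189.971px

190.0px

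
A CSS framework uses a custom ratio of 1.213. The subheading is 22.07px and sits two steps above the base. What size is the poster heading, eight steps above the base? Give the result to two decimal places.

70.30px

Moving from step +2 to step +8 is 6 steps up, so multiply by r⁶.
22.07 × 1.213⁶ = 22.07 × 3.18541 ≈ 70.302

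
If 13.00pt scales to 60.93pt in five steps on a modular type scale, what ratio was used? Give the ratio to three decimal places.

1.362

The ratio satisfies 13.00 × r⁵ = 60.93, so r = (60.93 / 13.00)^(1/5).
r = 4.6869^(1/5) ≈ 1.3620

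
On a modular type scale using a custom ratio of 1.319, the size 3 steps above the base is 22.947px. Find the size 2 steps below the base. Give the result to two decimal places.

22.947 ÷ 1.319⁵ = 22.947 ÷ 3.99231 ≈ 5.748

5.75px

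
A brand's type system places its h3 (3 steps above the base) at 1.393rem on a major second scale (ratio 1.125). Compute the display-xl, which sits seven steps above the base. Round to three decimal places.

1.393 × 1.125⁴ = 1.393 × 1.60181 ≈ 2.231

2.231rem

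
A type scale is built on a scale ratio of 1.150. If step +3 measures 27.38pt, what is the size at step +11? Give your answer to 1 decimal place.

83.8pt

Moving from step +3 to step +11 is 8 steps up, so multiply by r⁸.
27.38 × 1.150⁸ = 27.38 × 3.05902 ≈ 83.756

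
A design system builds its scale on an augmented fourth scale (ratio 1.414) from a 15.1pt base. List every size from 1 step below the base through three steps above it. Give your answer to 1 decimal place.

10.7pt, 15.1pt, 21.4pt, 30.2pt, 42.7pt

Step -1: 15.1 ÷ 1.414 = 10.7
Step 0: 15.1pt
Step 1: 15.1 × 1.414 = 21.4
Step 2: 15.1 × 1.414² = 30.2
Step 3: 15.1 × 1.414³ = 42.7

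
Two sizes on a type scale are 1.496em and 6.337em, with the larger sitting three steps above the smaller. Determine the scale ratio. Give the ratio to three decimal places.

1.618

r³ = 6.337 / 1.496, so r = (6.337/1.496)^(1/3).
r = 4.2360^(1/3) ≈ 1.6180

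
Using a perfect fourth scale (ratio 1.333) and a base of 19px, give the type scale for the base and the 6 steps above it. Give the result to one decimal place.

19.0px, 25.3px, 33.8px, 45.0px, 60.0px, 80.0px, 106.6px

Step 0: 19px
Step 1: 19.0 × 1.333 = 25.3
Step 2: 19.0 × 1.333² = 33.8
Step 3: 19.0 × 1.333³ = 45.0
Step 4: 19.0 × 1.333⁴ = 60.0
Step 5: 19.0 × 1.333⁵ = 80.0
Step 6: 19.0 × 1.333⁶ = 106.6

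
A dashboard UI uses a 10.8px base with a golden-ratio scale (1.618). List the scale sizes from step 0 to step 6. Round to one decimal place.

Step 0: 10.8px
Step 1: 10.8 × 1.618 = 17.5
Step 2: 10.8 × 1.618² = 28.3
Step 3: 10.8 × 1.618³ = 45.7
Step 4: 10.8 × 1.618⁴ = 74.0
Step 5: 10.8 × 1.618⁵ = 119.8
Step 6: 10.8 × 1.618⁶ = 193.8

10.8px, 17.5px, 28.3px, 45.7px, 74.0px, 119.8px, 193.8px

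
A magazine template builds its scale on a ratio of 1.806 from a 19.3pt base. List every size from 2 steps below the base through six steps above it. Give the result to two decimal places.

5.92pt, 10.69pt, 19.30pt, 34.86pt, 62.95pt, 113.69pt, 205.32pt, 370.81pt, 669.67pt

Step -2: 19.3 ÷ 1.806² = 5.92
Step -1: 19.3 ÷ 1.806 = 10.69
Step 0: 19.3pt
Step 1: 19.3 × 1.806 = 34.86
Step 2: 19.3 × 1.806² = 62.95
Step 3: 19.3 × 1.806³ = 113.69
Step 4: 19.3 × 1.806⁴ = 205.32
Step 5: 19.3 × 1.806⁵ = 370.81
Step 6: 19.3 × 1.806⁶ = 669.67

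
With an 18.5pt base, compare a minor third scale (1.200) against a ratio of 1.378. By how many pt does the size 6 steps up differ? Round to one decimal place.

71.4pt

Minor third: 18.5 × 1.200⁶ = 55.241pt
At 1.378: 18.5 × 1.378⁶ = 126.668pt
Difference: 126.668 − 55.241 = 71.427pt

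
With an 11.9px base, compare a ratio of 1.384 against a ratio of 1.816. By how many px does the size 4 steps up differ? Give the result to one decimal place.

85.8px

At 1.384: 11.9 × 1.384⁴ = 43.661px
At 1.816: 11.9 × 1.816⁴ = 129.423px
Difference: 129.423 − 43.661 = 85.762px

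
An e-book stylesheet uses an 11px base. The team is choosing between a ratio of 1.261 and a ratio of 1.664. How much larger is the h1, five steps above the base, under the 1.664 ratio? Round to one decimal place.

At 1.261: 11.0 × 1.261⁵ = 35.073px
At 1.664: 11.0 × 1.664⁵ = 140.333px
Difference: 140.333 − 35.073 = 105.260px

105.3px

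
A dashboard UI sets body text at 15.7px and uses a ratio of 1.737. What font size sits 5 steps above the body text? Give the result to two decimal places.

248.26px

15.7 × 1.737⁵ = 15.7 × 15.81245 ≈ 248.26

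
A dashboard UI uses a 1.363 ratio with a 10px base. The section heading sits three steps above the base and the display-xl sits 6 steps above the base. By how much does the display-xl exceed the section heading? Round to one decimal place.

Step 3: 10.0 × 1.363³ = 25.321px
Step 6: 10.0 × 1.363⁶ = 64.117px
Difference: 64.117 − 25.321 = 38.796px

38.8px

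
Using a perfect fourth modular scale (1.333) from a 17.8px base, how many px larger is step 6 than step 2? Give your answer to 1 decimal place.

68.2px

Step 2: 17.8 × 1.333² = 31.629px
Step 6: 17.8 × 1.333⁶ = 99.862px
Difference: 99.862 − 31.629 = 68.233px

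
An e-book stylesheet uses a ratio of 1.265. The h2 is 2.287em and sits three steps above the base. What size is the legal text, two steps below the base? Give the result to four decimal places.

2.287 ÷ 1.265⁵ = 2.287 ÷ 3.23931 ≈ 0.7060

0.7060em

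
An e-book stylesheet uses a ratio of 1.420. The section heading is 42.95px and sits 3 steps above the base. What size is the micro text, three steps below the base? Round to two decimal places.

5.24px

42.95 ÷ 1.420⁶ = 42.95 ÷ 8.19842 ≈ 5.239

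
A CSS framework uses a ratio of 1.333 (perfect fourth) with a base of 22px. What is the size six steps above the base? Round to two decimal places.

22.0 × 1.333⁶ = 22.0 × 5.61023 ≈ 123.43

123.43px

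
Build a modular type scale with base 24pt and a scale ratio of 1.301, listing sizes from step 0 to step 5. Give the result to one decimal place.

24.0pt, 31.2pt, 40.6pt, 52.8pt, 68.8pt, 89.5pt

Step 0: 24pt
Step 1: 24.0 × 1.301 = 31.2
Step 2: 24.0 × 1.301² = 40.6
Step 3: 24.0 × 1.301³ = 52.8
Step 4: 24.0 × 1.301⁴ = 68.8
Step 5: 24.0 × 1.301⁵ = 89.5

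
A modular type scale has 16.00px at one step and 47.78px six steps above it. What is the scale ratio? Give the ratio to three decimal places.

1.200

The ratio satisfies 16.00 × r⁶ = 47.78, so r = (47.78 / 16.00)^(1/6).
r = 2.9863^(1/6) ≈ 1.2000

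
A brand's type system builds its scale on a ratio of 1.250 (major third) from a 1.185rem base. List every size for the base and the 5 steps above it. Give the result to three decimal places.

1.185rem, 1.481rem, 1.852rem, 2.314rem, 2.893rem, 3.616rem

Step 0: 1.185rem
Step 1: 1.185 × 1.250 = 1.481
Step 2: 1.185 × 1.250² = 1.852
Step 3: 1.185 × 1.250³ = 2.314
Step 4: 1.185 × 1.250⁴ = 2.893
Step 5: 1.185 × 1.250⁵ = 3.616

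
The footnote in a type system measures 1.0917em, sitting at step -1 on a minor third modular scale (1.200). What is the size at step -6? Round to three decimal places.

0.439em

Moving from step -1 to step -6 is 5 steps down, so divide by r⁵.
1.0917 ÷ 1.200⁵ = 1.0917 ÷ 2.48832 ≈ 0.439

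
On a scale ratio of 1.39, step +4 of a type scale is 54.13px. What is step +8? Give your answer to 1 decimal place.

202.1px

Moving from step +4 to step +8 is 4 steps up, so multiply by r⁴.
54.13 × 1.39⁴ = 54.13 × 3.73301 ≈ 202.068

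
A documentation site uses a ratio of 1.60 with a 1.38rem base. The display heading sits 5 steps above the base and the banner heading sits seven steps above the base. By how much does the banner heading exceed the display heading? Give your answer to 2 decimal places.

Step 5: 1.38 × 1.60⁵ = 14.4703rem
Step 7: 1.38 × 1.60⁷ = 37.0441rem
Difference: 37.0441 − 14.4703 = 22.5738rem

22.57rem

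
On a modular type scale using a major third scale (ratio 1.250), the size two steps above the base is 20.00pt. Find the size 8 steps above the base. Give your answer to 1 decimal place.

Moving from step +2 to step +8 is 6 steps up, so multiply by r⁶.
20.00 × 1.250⁶ = 20.00 × 3.81470 ≈ 76.294

76.3pt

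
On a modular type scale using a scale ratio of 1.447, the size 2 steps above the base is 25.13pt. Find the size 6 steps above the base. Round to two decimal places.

Moving from step +2 to step +6 is 4 steps up, so multiply by r⁴.
25.13 × 1.447⁴ = 25.13 × 4.38404 ≈ 110.171

110.17pt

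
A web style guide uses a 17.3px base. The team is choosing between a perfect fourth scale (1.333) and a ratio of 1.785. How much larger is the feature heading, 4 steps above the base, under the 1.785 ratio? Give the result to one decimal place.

Perfect fourth: 17.3 × 1.333⁴ = 54.622px
At 1.785: 17.3 × 1.785⁴ = 175.630px
Difference: 175.630 − 54.622 = 121.008px

121.0px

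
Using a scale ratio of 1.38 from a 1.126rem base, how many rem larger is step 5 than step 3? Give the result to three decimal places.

Step 3: 1.126 × 1.38³ = 2.95921rem
Step 5: 1.126 × 1.38⁵ = 5.63552rem
Difference: 5.63552 − 2.95921 = 2.67631rem

2.676rem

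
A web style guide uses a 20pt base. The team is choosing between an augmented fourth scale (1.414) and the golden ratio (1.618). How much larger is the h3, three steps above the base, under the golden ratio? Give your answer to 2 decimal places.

Augmented fourth: 20.0 × 1.414³ = 56.5429pt
Golden ratio: 20.0 × 1.618³ = 84.7160pt
Difference: 84.7160 − 56.5429 = 28.1731pt

28.17pt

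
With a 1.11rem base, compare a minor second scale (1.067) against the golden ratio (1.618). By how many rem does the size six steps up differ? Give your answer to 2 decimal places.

18.28rem

Minor second: 1.11 × 1.067⁶ = 1.6380rem
Golden ratio: 1.11 × 1.618⁶ = 19.9156rem
Difference: 19.9156 − 1.6380 = 18.2776rem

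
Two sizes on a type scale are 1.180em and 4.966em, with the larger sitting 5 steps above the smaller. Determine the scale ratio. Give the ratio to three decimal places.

1.333

The ratio satisfies 1.180 × r⁵ = 4.966, so r = (4.966 / 1.180)^(1/5).
r = 4.2085^(1/5) ≈ 1.3330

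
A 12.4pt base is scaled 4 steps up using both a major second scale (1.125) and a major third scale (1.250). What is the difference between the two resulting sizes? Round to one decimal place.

10.4pt

Major second: 12.4 × 1.125⁴ = 19.862pt
Major third: 12.4 × 1.250⁴ = 30.273pt
Difference: 30.273 − 19.862 = 10.411pt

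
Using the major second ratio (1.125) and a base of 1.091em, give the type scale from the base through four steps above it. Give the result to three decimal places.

1.091em, 1.227em, 1.381em, 1.553em, 1.748em

Step 0: 1.091em
Step 1: 1.091 × 1.125 = 1.227
Step 2: 1.091 × 1.125² = 1.381
Step 3: 1.091 × 1.125³ = 1.553
Step 4: 1.091 × 1.125⁴ = 1.748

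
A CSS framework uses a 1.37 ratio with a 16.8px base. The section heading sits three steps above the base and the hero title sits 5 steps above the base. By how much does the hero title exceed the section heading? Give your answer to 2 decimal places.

37.88px

Step 3: 16.8 × 1.37³ = 43.1987px
Step 5: 16.8 × 1.37⁵ = 81.0797px
Difference: 81.0797 − 43.1987 = 37.8810px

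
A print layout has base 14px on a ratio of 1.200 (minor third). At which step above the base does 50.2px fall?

7

1.200ⁿ = 50.2 / 14 = 3.5857
n = ln(3.5857) / ln(1.200) = 1.2770 / 0.1823 ≈ 7.00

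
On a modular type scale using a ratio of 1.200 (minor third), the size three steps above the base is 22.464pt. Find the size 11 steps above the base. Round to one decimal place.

96.6pt

22.464 × 1.200⁸ = 22.464 × 4.29982 ≈ 96.591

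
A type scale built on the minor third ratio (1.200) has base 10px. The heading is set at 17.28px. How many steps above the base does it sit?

3

1.200ⁿ = 17.28 / 10 = 1.7280
n = ln(1.7280) / ln(1.200) = 0.5470 / 0.1823 ≈ 3.00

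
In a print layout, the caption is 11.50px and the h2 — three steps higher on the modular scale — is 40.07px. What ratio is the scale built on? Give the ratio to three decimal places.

r³ = 40.07 / 11.50, so r = (40.07/11.50)^(1/3).
r = 3.4843^(1/3) ≈ 1.5160

1.516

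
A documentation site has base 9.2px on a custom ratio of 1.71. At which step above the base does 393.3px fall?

1.71ⁿ = 393.3 / 9.2 = 42.7500
n = ln(42.7500) / ln(1.71) = 3.7554 / 0.5365 ≈ 7.00

7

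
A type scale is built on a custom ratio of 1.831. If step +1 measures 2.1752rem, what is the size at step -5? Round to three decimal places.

0.058rem

The gap is -5 − (1) = -6 steps, so the factor is 1.831^-6.
2.1752 ÷ 1.831⁶ = 2.1752 ÷ 37.68166 ≈ 0.058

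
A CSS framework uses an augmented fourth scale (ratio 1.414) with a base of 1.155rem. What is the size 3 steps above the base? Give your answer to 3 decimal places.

3.265rem

A modular type scale is a geometric sequence: sizeₙ = base × rⁿ.
1.155 × 1.414³ = 1.155 × 2.82715 ≈ 3.265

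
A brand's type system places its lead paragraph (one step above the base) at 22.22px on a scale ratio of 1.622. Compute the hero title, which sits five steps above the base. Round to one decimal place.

22.22 × 1.622⁴ = 22.22 × 6.92155 ≈ 153.797

153.8px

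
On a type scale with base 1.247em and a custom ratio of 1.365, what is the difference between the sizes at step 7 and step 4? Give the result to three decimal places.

Step 4: 1.247 × 1.365⁴ = 4.32909em
Step 7: 1.247 × 1.365⁷ = 11.01020em
Difference: 11.01020 − 4.32909 = 6.68111em

6.681em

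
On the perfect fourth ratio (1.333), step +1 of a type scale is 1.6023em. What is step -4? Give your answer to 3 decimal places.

0.381em

1.6023 ÷ 1.333⁵ = 1.6023 ÷ 4.20873 ≈ 0.381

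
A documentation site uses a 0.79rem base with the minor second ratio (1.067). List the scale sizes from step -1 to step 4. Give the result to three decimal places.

0.740rem, 0.790rem, 0.843rem, 0.899rem, 0.960rem, 1.024rem

Step -1: 0.79 ÷ 1.067 = 0.740
Step 0: 0.79rem
Step 1: 0.79 × 1.067 = 0.843
Step 2: 0.79 × 1.067² = 0.899
Step 3: 0.79 × 1.067³ = 0.960
Step 4: 0.79 × 1.067⁴ = 1.024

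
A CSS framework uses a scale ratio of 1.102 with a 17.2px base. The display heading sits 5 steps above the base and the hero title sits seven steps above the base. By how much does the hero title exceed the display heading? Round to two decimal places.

5.99px

Step 5: 17.2 × 1.102⁵ = 27.9535px
Step 7: 17.2 × 1.102⁷ = 33.9469px
Difference: 33.9469 − 27.9535 = 5.9934px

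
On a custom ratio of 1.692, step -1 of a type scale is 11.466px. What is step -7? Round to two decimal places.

Moving from step -1 to step -7 is 6 steps down, so divide by r⁶.
11.466 ÷ 1.692⁶ = 11.466 ÷ 23.46401 ≈ 0.489

0.49px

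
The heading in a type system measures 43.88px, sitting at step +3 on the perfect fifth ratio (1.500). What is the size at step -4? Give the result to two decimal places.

2.57px

The gap is -4 − (3) = -7 steps, so the factor is 1.500^-7.
43.88 ÷ 1.500⁷ = 43.88 ÷ 17.08594 ≈ 2.568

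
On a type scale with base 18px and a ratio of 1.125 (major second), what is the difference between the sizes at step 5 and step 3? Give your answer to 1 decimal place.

6.8px

Step 3: 18.0 × 1.125³ = 25.629px
Step 5: 18.0 × 1.125⁵ = 32.437px
Difference: 32.437 − 25.629 = 6.808px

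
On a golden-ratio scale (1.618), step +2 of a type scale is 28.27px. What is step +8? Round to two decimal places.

507.22px

28.27 × 1.618⁶ = 28.27 × 17.94201 ≈ 507.221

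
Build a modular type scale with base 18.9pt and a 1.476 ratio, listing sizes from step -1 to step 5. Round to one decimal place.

Step -1: 18.9 ÷ 1.476 = 12.8
Step 0: 18.9pt
Step 1: 18.9 × 1.476 = 27.9
Step 2: 18.9 × 1.476² = 41.2
Step 3: 18.9 × 1.476³ = 60.8
Step 4: 18.9 × 1.476⁴ = 89.7
Step 5: 18.9 × 1.476⁵ = 132.4

12.8pt, 18.9pt, 27.9pt, 41.2pt, 60.8pt, 89.7pt, 132.4pt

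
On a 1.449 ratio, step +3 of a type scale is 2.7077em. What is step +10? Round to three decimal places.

The gap is 10 − (3) = 7 steps, so the factor is 1.449^7.
2.7077 × 1.449⁷ = 2.7077 × 13.41154 ≈ 36.314

36.314em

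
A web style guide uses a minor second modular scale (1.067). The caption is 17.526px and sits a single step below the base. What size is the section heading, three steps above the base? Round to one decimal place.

22.7px

17.526 × 1.067⁴ = 17.526 × 1.29616 ≈ 22.716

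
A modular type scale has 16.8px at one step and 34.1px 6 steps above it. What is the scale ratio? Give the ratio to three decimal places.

1.125

r⁶ = 34.1 / 16.8, so r = (34.1/16.8)^(1/6).
r = 2.0298^(1/6) ≈ 1.1252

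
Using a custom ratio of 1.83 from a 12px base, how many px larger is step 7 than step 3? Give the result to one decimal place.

751.2px

Step 3: 12.0 × 1.83³ = 73.542px
Step 7: 12.0 × 1.83⁷ = 824.781px
Difference: 824.781 − 73.542 = 751.239px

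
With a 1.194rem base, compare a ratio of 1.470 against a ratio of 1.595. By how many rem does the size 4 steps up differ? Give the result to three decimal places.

At 1.470: 1.194 × 1.470⁴ = 5.57537rem
At 1.595: 1.194 × 1.595⁴ = 7.72764rem
Difference: 7.72764 − 5.57537 = 2.15227rem

2.152rem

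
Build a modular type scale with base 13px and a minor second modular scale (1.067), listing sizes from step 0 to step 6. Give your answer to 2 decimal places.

Step 0: 13px
Step 1: 13.0 × 1.067 = 13.87
Step 2: 13.0 × 1.067² = 14.80
Step 3: 13.0 × 1.067³ = 15.79
Step 4: 13.0 × 1.067⁴ = 16.85
Step 5: 13.0 × 1.067⁵ = 17.98
Step 6: 13.0 × 1.067⁶ = 19.18

13.00px, 13.87px, 14.80px, 15.79px, 16.85px, 17.98px, 19.18px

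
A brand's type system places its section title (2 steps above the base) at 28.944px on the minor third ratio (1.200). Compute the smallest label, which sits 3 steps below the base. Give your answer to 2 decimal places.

28.944 ÷ 1.200⁵ = 28.944 ÷ 2.48832 ≈ 11.632

11.63px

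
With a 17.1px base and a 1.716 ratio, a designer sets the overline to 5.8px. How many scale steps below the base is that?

1.716ⁿ = 17.1 / 5.8 = 2.9483
n = ln(2.9483) / ln(1.716) = 1.0812 / 0.5400 ≈ 2.00

2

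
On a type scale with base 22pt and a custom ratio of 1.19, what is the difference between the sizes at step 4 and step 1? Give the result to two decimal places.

17.94pt

Step 1: 22.0 × 1.19 = 26.1800pt
Step 4: 22.0 × 1.19⁴ = 44.1175pt
Difference: 44.1175 − 26.1800 = 17.9375pt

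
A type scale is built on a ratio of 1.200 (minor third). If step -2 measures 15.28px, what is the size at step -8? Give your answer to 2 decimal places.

Moving from step -2 to step -8 is 6 steps down, so divide by r⁶.
15.28 ÷ 1.200⁶ = 15.28 ÷ 2.98598 ≈ 5.117

5.12px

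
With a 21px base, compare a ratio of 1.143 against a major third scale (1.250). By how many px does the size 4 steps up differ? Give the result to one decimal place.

15.4px

At 1.143: 21.0 × 1.143⁴ = 35.843px
Major third: 21.0 × 1.250⁴ = 51.270px
Difference: 51.270 − 35.843 = 15.427px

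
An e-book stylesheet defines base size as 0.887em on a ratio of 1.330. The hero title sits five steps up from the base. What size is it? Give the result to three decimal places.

Every step multiplies by the scale ratio.
0.887 × 1.330⁵ = 0.887 × 4.16158 ≈ 3.691

3.691em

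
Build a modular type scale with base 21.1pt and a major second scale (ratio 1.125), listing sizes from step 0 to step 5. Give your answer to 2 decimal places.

Step 0: 21.1pt
Step 1: 21.1 × 1.125 = 23.74
Step 2: 21.1 × 1.125² = 26.70
Step 3: 21.1 × 1.125³ = 30.04
Step 4: 21.1 × 1.125⁴ = 33.80
Step 5: 21.1 × 1.125⁵ = 38.02

21.10pt, 23.74pt, 26.70pt, 30.04pt, 33.80pt, 38.02pt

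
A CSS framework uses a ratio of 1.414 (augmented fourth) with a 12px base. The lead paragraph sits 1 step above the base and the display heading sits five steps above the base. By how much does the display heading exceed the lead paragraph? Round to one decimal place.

Step 1: 12.0 × 1.414 = 16.968px
Step 5: 12.0 × 1.414⁵ = 67.831px
Difference: 67.831 − 16.968 = 50.863px

50.9px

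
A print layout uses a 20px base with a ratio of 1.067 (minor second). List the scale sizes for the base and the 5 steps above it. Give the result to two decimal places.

20.00px, 21.34px, 22.77px, 24.30px, 25.92px, 27.66px

Step 0: 20px
Step 1: 20.0 × 1.067 = 21.34
Step 2: 20.0 × 1.067² = 22.77
Step 3: 20.0 × 1.067³ = 24.30
Step 4: 20.0 × 1.067⁴ = 25.92
Step 5: 20.0 × 1.067⁵ = 27.66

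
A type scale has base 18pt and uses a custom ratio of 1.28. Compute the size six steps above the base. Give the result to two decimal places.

18.0 × 1.28⁶ = 18.0 × 4.39805 ≈ 79.16

79.16pt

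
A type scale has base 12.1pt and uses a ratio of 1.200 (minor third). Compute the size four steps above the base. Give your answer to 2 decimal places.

12.1 × 1.200⁴ = 12.1 × 2.07360 ≈ 25.09

25.09pt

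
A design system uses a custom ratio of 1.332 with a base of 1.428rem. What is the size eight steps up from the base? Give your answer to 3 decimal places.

Each step on a modular scale multiplies by the ratio, so the size n steps from the base is base × ratioⁿ.
1.428 × 1.332⁸ = 1.428 × 9.90909 ≈ 14.150

14.150rem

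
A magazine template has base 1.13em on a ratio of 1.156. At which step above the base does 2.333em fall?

5

1.156ⁿ = 2.333 / 1.13 = 2.0646
n = ln(2.0646) / ln(1.156) = 0.7249 / 0.1450 ≈ 5.00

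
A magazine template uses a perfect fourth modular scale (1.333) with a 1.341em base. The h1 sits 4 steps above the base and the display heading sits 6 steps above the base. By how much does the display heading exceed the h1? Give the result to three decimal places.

3.289em

Step 4: 1.341 × 1.333⁴ = 4.23399em
Step 6: 1.341 × 1.333⁶ = 7.52332em
Difference: 7.52332 − 4.23399 = 3.28933em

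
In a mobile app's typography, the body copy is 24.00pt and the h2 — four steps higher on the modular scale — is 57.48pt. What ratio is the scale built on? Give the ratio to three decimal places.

1.244

The ratio satisfies 24.00 × r⁴ = 57.48, so r = (57.48 / 24.00)^(1/4).
r = 2.3950^(1/4) ≈ 1.2440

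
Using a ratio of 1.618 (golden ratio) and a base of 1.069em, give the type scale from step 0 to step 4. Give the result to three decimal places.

1.069em, 1.730em, 2.799em, 4.528em, 7.326em

Step 0: 1.069em
Step 1: 1.069 × 1.618 = 1.730
Step 2: 1.069 × 1.618² = 2.799
Step 3: 1.069 × 1.618³ = 4.528
Step 4: 1.069 × 1.618⁴ = 7.326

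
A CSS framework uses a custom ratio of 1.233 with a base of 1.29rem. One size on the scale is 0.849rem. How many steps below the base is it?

2

1.233ⁿ = 1.29 / 0.849 = 1.5194
n = ln(1.5194) / ln(1.233) = 0.4183 / 0.2095 ≈ 2.00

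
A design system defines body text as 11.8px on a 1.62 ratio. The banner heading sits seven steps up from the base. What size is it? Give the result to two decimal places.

Each step on a modular scale multiplies by the ratio, so the size n steps from the base is base × ratioⁿ.
11.8 × 1.62⁷ = 11.8 × 29.28229 ≈ 345.53

345.53px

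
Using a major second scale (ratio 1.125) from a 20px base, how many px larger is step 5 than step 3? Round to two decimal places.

Step 3: 20.0 × 1.125³ = 28.4766px
Step 5: 20.0 × 1.125⁵ = 36.0406px
Difference: 36.0406 − 28.4766 = 7.5640px

7.56px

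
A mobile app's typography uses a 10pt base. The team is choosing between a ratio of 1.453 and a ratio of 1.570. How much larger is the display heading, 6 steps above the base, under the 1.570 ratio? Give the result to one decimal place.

55.7pt

At 1.453: 10.0 × 1.453⁶ = 94.101pt
At 1.570: 10.0 × 1.570⁶ = 149.761pt
Difference: 149.761 − 94.101 = 55.660pt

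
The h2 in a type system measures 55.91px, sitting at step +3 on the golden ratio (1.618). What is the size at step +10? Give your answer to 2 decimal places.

Moving from step +3 to step +10 is 7 steps up, so multiply by r⁷.
55.91 × 1.618⁷ = 55.91 × 29.03017 ≈ 1623.077

1623.08px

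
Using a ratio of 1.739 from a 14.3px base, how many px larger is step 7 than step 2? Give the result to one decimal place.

Step 2: 14.3 × 1.739² = 43.245px
Step 7: 14.3 × 1.739⁷ = 687.754px
Difference: 687.754 − 43.245 = 644.509px

644.5px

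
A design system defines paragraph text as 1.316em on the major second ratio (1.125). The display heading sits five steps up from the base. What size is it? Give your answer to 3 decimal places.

1.316 × 1.125⁵ = 1.316 × 1.80203 ≈ 2.371

2.371em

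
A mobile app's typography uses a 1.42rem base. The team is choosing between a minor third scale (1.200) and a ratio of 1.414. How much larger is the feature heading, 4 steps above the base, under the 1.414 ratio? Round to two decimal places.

Minor third: 1.42 × 1.200⁴ = 2.9445rem
At 1.414: 1.42 × 1.414⁴ = 5.6766rem
Difference: 5.6766 − 2.9445 = 2.7321rem

2.73rem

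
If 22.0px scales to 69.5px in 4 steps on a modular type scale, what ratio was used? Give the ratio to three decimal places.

The ratio satisfies 22.0 × r⁴ = 69.5, so r = (69.5 / 22.0)^(1/4).
r = 3.1591^(1/4) ≈ 1.3332

1.333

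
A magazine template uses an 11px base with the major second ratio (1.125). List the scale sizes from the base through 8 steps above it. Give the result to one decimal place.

11.0px, 12.4px, 13.9px, 15.7px, 17.6px, 19.8px, 22.3px, 25.1px, 28.2px

Step 0: 11px
Step 1: 11.0 × 1.125 = 12.4
Step 2: 11.0 × 1.125² = 13.9
Step 3: 11.0 × 1.125³ = 15.7
Step 4: 11.0 × 1.125⁴ = 17.6
Step 5: 11.0 × 1.125⁵ = 19.8
Step 6: 11.0 × 1.125⁶ = 22.3
Step 7: 11.0 × 1.125⁷ = 25.1
Step 8: 11.0 × 1.125⁸ = 28.2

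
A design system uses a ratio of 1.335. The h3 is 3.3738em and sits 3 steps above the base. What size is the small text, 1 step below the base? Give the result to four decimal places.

The gap is -1 − (3) = -4 steps, so the factor is 1.335^-4.
3.3738 ÷ 1.335⁴ = 3.3738 ÷ 3.17633 ≈ 1.0622

1.0622em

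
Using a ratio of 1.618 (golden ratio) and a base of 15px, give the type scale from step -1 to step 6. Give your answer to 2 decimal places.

Step -1: 15.0 ÷ 1.618 = 9.27
Step 0: 15px
Step 1: 15.0 × 1.618 = 24.27
Step 2: 15.0 × 1.618² = 39.27
Step 3: 15.0 × 1.618³ = 63.54
Step 4: 15.0 × 1.618⁴ = 102.80
Step 5: 15.0 × 1.618⁵ = 166.34
Step 6: 15.0 × 1.618⁶ = 269.13

9.27px, 15.00px, 24.27px, 39.27px, 63.54px, 102.80px, 166.34px, 269.13px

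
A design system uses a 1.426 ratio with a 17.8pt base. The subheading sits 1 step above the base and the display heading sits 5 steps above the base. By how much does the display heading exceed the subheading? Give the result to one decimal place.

Step 1: 17.8 × 1.426 = 25.383pt
Step 5: 17.8 × 1.426⁵ = 104.959pt
Difference: 104.959 − 25.383 = 79.576pt

79.6pt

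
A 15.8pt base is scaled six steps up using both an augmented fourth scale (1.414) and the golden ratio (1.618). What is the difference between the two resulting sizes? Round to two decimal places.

Augmented fourth: 15.8 × 1.414⁶ = 126.2855pt
Golden ratio: 15.8 × 1.618⁶ = 283.4838pt
Difference: 283.4838 − 126.2855 = 157.1983pt

157.20pt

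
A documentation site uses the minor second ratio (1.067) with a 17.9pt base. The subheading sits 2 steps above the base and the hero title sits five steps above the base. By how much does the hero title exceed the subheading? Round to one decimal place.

4.4pt

Step 2: 17.9 × 1.067² = 20.379pt
Step 5: 17.9 × 1.067⁵ = 24.756pt
Difference: 24.756 − 20.379 = 4.377pt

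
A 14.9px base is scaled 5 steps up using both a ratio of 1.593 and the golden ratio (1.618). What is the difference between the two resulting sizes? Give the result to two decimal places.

12.38px

At 1.593: 14.9 × 1.593⁵ = 152.8499px
Golden ratio: 14.9 × 1.618⁵ = 165.2262px
Difference: 165.2262 − 152.8499 = 12.3763px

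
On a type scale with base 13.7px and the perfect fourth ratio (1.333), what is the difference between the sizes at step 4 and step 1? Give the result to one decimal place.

Step 1: 13.7 × 1.333 = 18.262px
Step 4: 13.7 × 1.333⁴ = 43.255px
Difference: 43.255 − 18.262 = 24.993px

25.0px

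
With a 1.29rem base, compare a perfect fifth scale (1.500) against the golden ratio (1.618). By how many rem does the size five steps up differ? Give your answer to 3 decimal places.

4.509rem

Perfect fifth: 1.29 × 1.500⁵ = 9.79594rem
Golden ratio: 1.29 × 1.618⁵ = 14.30482rem
Difference: 14.30482 − 9.79594 = 4.50888rem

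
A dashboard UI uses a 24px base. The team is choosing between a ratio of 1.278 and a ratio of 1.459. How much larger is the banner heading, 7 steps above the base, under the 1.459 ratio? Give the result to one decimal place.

204.1px

At 1.278: 24.0 × 1.278⁷ = 133.637px
At 1.459: 24.0 × 1.459⁷ = 337.752px
Difference: 337.752 − 133.637 = 204.115px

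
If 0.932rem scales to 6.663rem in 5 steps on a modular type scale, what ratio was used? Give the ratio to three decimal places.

1.482

r⁵ = 6.663 / 0.932, so r = (6.663/0.932)^(1/5).
r = 7.1491^(1/5) ≈ 1.4820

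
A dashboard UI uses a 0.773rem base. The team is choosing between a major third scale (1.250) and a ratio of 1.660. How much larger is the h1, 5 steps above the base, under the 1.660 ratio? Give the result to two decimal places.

7.38rem

Major third: 0.773 × 1.250⁵ = 2.3590rem
At 1.660: 0.773 × 1.660⁵ = 9.7436rem
Difference: 9.7436 − 2.3590 = 7.3846rem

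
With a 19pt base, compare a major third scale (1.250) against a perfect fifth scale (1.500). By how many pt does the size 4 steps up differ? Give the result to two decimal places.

49.80pt

Major third: 19.0 × 1.250⁴ = 46.3867pt
Perfect fifth: 19.0 × 1.500⁴ = 96.1875pt
Difference: 96.1875 − 46.3867 = 49.8008pt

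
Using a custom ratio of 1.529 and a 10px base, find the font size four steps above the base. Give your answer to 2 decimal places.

Each step on a modular scale multiplies by the ratio, so the size n steps from the base is base × ratioⁿ.
10.0 × 1.529⁴ = 10.0 × 5.46550 ≈ 54.66

54.66px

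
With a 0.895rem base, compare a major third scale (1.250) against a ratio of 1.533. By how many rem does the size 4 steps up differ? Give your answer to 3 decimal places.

2.758rem

Major third: 0.895 × 1.250⁴ = 2.18506rem
At 1.533: 0.895 × 1.533⁴ = 4.94301rem
Difference: 4.94301 − 2.18506 = 2.75795rem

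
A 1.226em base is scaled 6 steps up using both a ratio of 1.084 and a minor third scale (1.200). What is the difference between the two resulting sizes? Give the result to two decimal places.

At 1.084: 1.226 × 1.084⁶ = 1.9891em
Minor third: 1.226 × 1.200⁶ = 3.6608em
Difference: 3.6608 − 1.9891 = 1.6717em

1.67em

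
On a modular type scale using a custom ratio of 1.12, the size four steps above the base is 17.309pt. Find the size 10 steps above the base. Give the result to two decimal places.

34.16pt

17.309 × 1.12⁶ = 17.309 × 1.97382 ≈ 34.165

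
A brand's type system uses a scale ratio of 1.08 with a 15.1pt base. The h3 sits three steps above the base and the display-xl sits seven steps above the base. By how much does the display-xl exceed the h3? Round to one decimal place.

Step 3: 15.1 × 1.08³ = 19.022pt
Step 7: 15.1 × 1.08⁷ = 25.879pt
Difference: 25.879 − 19.022 = 6.857pt

6.9pt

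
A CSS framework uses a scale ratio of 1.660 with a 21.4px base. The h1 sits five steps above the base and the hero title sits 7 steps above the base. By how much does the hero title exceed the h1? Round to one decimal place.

473.6px

Step 5: 21.4 × 1.660⁵ = 269.746px
Step 7: 21.4 × 1.660⁷ = 743.311px
Difference: 743.311 − 269.746 = 473.565px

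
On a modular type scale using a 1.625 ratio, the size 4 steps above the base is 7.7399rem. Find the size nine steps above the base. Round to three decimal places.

The gap is 9 − (4) = 5 steps, so the factor is 1.625^5.
7.7399 × 1.625⁵ = 7.7399 × 11.33096 ≈ 87.701

87.701rem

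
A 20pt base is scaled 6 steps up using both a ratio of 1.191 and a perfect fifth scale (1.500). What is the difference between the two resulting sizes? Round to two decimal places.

At 1.191: 20.0 × 1.191⁶ = 57.0822pt
Perfect fifth: 20.0 × 1.500⁶ = 227.8125pt
Difference: 227.8125 − 57.0822 = 170.7303pt

170.73pt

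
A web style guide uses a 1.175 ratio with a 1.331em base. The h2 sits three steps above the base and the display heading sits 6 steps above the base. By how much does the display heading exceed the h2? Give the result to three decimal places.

1.344em

Step 3: 1.331 × 1.175³ = 2.15919em
Step 6: 1.331 × 1.175⁶ = 3.50272em
Difference: 3.50272 − 2.15919 = 1.34353em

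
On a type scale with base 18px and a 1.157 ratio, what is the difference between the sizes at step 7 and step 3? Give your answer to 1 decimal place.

Step 3: 18.0 × 1.157³ = 27.879px
Step 7: 18.0 × 1.157⁷ = 49.958px
Difference: 49.958 − 27.879 = 22.079px

22.1px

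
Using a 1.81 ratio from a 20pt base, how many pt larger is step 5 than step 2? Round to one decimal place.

Step 2: 20.0 × 1.81² = 65.522pt
Step 5: 20.0 × 1.81⁵ = 388.528pt
Difference: 388.528 − 65.522 = 323.006pt

323.0pt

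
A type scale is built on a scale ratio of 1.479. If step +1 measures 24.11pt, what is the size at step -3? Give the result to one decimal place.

5.0pt

The gap is -3 − (1) = -4 steps, so the factor is 1.479^-4.
24.11 ÷ 1.479⁴ = 24.11 ÷ 4.78490 ≈ 5.039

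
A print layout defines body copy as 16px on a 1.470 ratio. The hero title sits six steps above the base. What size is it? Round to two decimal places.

16.0 × 1.470⁶ = 16.0 × 10.09030 ≈ 161.44

161.44px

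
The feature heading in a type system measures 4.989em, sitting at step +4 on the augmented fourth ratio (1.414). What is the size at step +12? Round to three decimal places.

4.989 × 1.414⁸ = 4.989 × 15.98068 ≈ 79.728

79.728em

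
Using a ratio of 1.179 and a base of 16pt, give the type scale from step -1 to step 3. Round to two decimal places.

13.57pt, 16.00pt, 18.86pt, 22.24pt, 26.22pt

Step -1: 16.0 ÷ 1.179 = 13.57
Step 0: 16pt
Step 1: 16.0 × 1.179 = 18.86
Step 2: 16.0 × 1.179² = 22.24
Step 3: 16.0 × 1.179³ = 26.22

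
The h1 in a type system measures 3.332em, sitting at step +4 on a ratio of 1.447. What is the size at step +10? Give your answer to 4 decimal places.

3.332 × 1.447⁶ = 3.332 × 9.17933 ≈ 30.5855

30.5855em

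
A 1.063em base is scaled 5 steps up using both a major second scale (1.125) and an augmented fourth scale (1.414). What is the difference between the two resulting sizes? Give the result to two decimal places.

4.09em

Major second: 1.063 × 1.125⁵ = 1.9156em
Augmented fourth: 1.063 × 1.414⁵ = 6.0087em
Difference: 6.0087 − 1.9156 = 4.0931em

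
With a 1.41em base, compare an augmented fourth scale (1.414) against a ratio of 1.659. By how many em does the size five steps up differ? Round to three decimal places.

9.749em

Augmented fourth: 1.41 × 1.414⁵ = 7.97014em
At 1.659: 1.41 × 1.659⁵ = 17.71948em
Difference: 17.71948 − 7.97014 = 9.74934em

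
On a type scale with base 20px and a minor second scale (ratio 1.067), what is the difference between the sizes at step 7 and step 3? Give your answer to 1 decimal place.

7.2px

Step 3: 20.0 × 1.067³ = 24.295px
Step 7: 20.0 × 1.067⁷ = 31.491px
Difference: 31.491 − 24.295 = 7.196px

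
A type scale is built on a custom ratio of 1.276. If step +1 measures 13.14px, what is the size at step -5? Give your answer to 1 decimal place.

13.14 ÷ 1.276⁶ = 13.14 ÷ 4.31622 ≈ 3.044

3.0px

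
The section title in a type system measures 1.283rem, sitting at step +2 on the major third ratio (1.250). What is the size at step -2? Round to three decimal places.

Moving from step +2 to step -2 is 4 steps down, so divide by r⁴.
1.283 ÷ 1.250⁴ = 1.283 ÷ 2.44141 ≈ 0.526

0.526rem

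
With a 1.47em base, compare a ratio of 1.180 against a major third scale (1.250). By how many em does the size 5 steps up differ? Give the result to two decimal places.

1.12em

At 1.180: 1.47 × 1.180⁵ = 3.3630em
Major third: 1.47 × 1.250⁵ = 4.4861em
Difference: 4.4861 − 3.3630 = 1.1231em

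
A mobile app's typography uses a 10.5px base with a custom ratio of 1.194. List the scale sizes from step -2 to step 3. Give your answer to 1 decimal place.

Step -2: 10.5 ÷ 1.194² = 7.4
Step -1: 10.5 ÷ 1.194 = 8.8
Step 0: 10.5px
Step 1: 10.5 × 1.194 = 12.5
Step 2: 10.5 × 1.194² = 15.0
Step 3: 10.5 × 1.194³ = 17.9

7.4px, 8.8px, 10.5px, 12.5px, 15.0px, 17.9px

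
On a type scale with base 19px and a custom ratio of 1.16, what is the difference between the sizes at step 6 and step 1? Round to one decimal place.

24.3px

Step 1: 19.0 × 1.16 = 22.040px
Step 6: 19.0 × 1.16⁶ = 46.292px
Difference: 46.292 − 22.040 = 24.252px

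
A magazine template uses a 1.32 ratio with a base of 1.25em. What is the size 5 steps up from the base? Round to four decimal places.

5.0093em

A modular type scale is a geometric sequence: sizeₙ = base × rⁿ.
1.25 × 1.32⁵ = 1.25 × 4.00746 ≈ 5.0093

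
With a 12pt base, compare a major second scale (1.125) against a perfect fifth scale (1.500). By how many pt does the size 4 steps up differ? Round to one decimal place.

Major second: 12.0 × 1.125⁴ = 19.222pt
Perfect fifth: 12.0 × 1.500⁴ = 60.750pt
Difference: 60.750 − 19.222 = 41.528pt

41.5pt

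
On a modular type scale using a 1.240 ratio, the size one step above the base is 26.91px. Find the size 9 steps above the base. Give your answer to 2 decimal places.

26.91 × 1.240⁸ = 26.91 × 5.58951 ≈ 150.414

150.41px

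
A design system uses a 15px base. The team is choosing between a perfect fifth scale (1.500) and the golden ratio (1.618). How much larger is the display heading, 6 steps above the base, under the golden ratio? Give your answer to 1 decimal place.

98.3px

Perfect fifth: 15.0 × 1.500⁶ = 170.859px
Golden ratio: 15.0 × 1.618⁶ = 269.130px
Difference: 269.130 − 170.859 = 98.271px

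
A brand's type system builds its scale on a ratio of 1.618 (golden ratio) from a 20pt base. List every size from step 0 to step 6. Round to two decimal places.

Step 0: 20pt
Step 1: 20.0 × 1.618 = 32.36
Step 2: 20.0 × 1.618² = 52.36
Step 3: 20.0 × 1.618³ = 84.72
Step 4: 20.0 × 1.618⁴ = 137.07
Step 5: 20.0 × 1.618⁵ = 221.78
Step 6: 20.0 × 1.618⁶ = 358.84

20.00pt, 32.36pt, 52.36pt, 84.72pt, 137.07pt, 221.78pt, 358.84pt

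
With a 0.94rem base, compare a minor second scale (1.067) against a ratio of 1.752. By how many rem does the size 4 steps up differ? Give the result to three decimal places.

Minor second: 0.94 × 1.067⁴ = 1.21839rem
At 1.752: 0.94 × 1.752⁴ = 8.85654rem
Difference: 8.85654 − 1.21839 = 7.63815rem

7.638rem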